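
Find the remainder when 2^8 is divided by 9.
Use repeated squaring. Binary(8) = 1000. Walk through the bits of the exponent 8 left-to-right: at each bit after the leading one, square the running value, then multiply by 2 if the bit is 1 (always reducing mod 9):
  bit 1 = 1 (leading): start with 2.
  bit 2 = 0: square 2^2 = 4 (mod 9).
  bit 3 = 0: square 4^2 = 16 ≡ 7 (mod 9).
  bit 4 = 0: square 7^2 = 49 ≡ 4 (mod 9).
Final value: 2^8 ≡ 4 (mod 9).

Final answer: 4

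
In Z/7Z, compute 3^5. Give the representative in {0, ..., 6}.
5

Use repeated squaring. Binary(5) = 101. Walk through the bits of the exponent 5 left-to-right: at each bit after the leading one, square the running value, then multiply by 3 if the bit is 1 (always reducing mod 7):
  bit 1 = 1 (leading): start with 3.
  bit 2 = 0: square 3^2 = 9 ≡ 2 (mod 7).
  bit 3 = 1: square 2^2 = 4; bit is 1, so multiply 4·3 = 12 ≡ 5 (mod 7).
Final value: 3^5 ≡ 5 (mod 7).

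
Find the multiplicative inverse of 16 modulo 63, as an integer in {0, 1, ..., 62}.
16^(−1) ≡ 4 (mod 63)

Apply the extended Euclidean algorithm to (63, 16), tracking rows (r, s, t) with s·63 + t·16 = r. Each division r_prev = q·r_cur + r_new produces the new row as (previous row) − q·(current row):
  row A: (63, 1, 0)   [1·63 + 0·16 = 63]
  row B: (16, 0, 1)   [0·63 + 1·16 = 16]
  63 = 3·16 + 15   → row C = row A − 3·row B = (15, 1, −3)   [check: 1·63 − 3·16 = 15]
  16 = 1·15 + 1   → row D = row B − 1·row C = (1, −1, 4)   [check: −1·63 + 4·16 = 1]
  15 = 15·1 + 0   → remainder 0, stop. gcd = 1 (last nonzero row D).
The gcd is 1, so 16 is invertible mod 63. The last nonzero row gives −1·63 + 4·16 = 1, so t = 4. So 16^(−1) ≡ 4 (mod 63). Verify: 16 · 4 = 64 ≡ 1 (mod 63). ✓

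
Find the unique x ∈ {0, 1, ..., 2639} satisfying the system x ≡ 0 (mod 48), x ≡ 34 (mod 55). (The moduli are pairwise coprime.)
The moduli 48, 55 are pairwise coprime, so by the CRT there is a unique solution mod 48·55 = 2640.
Solve by successive substitution. Start with x ≡ 0 (mod 48).
  Combine with x ≡ 34 (mod 55): write x = 48·t and require 48·t ≡ 34 (mod 55). Since 48^(−1) ≡ 47 (mod 55), t ≡ 47·34 ≡ 3 (mod 55). So x ≡ 48·3 = 144 (mod 2640).
Unique solution in [0, 2640): x = 144.

Final answer: x ≡ 144 (mod 2640); the representative in [0, 2640) is 144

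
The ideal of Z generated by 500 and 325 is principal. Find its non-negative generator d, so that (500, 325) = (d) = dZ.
(500, 325) = (25); d = 25

In the PID Z, (a, b) is generated by gcd(a, b). Compute gcd(500, 325) with the extended Euclidean algorithm, tracking rows (r, s, t) with s·500 + t·325 = r:
  row A: (500, 1, 0)   [1·500 + 0·325 = 500]
  row B: (325, 0, 1)   [0·500 + 1·325 = 325]
  500 = 1·325 + 175   → row C = row A − 1·row B = (175, 1, −1)   [check: 1·500 − 1·325 = 175]
  325 = 1·175 + 150   → row D = row B − 1·row C = (150, −1, 2)   [check: −1·500 + 2·325 = 150]
  175 = 1·150 + 25   → row E = row C − 1·row D = (25, 2, −3)   [check: 2·500 − 3·325 = 25]
  150 = 6·25 + 0   → remainder 0, stop. gcd = 25 (last nonzero row E).
So gcd(500, 325) = 25, with Bézout identity 2·500 − 3·325 = 25. Containment (⊇): the Bézout identity exhibits 25 as an element of (500, 325), giving (25) ⊆ (500, 325). Containment (⊆): since 25 | 500 and 25 | 325 (500 = 25·20, 325 = 25·13), every Z-linear combination of 500 and 325 is divisible by 25, so (500, 325) ⊆ (25). Therefore (500, 325) = (25), d = 25.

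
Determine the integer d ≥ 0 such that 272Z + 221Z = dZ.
(272, 221) = (17); d = 17

In the PID Z, (a, b) is generated by gcd(a, b). Compute gcd(272, 221) with the extended Euclidean algorithm, tracking rows (r, s, t) with s·272 + t·221 = r:
  row A: (272, 1, 0)   [1·272 + 0·221 = 272]
  row B: (221, 0, 1)   [0·272 + 1·221 = 221]
  272 = 1·221 + 51   → row C = row A − 1·row B = (51, 1, −1)   [check: 1·272 − 1·221 = 51]
  221 = 4·51 + 17   → row D = row B − 4·row C = (17, −4, 5)   [check: −4·272 + 5·221 = 17]
  51 = 3·17 + 0   → remainder 0, stop. gcd = 17 (last nonzero row D).
So gcd(272, 221) = 17, with Bézout identity −4·272 + 5·221 = 17. Containment (⊇): the Bézout identity exhibits 17 as an element of (272, 221), giving (17) ⊆ (272, 221). Containment (⊆): since 17 | 272 and 17 | 221 (272 = 17·16, 221 = 17·13), every Z-linear combination of 272 and 221 is divisible by 17, so (272, 221) ⊆ (17). Therefore (272, 221) = (17), d = 17.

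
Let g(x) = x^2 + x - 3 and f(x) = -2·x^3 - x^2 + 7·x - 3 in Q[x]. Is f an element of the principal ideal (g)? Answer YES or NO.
YES

In Q[x] the ideal (g) consists of all multiples of g, so f ∈ (g) iff g | f, i.e. iff the remainder of f on division by g is 0. Divide f by g (g is monic, so eliminate the leading term of the running remainder at each step):
  leading term -2·x^3: subtract (-2·x)·g(x) = -2·x^3 - 2·x^2 + 6·x, leaving x^2 + x - 3
  leading term x^2: subtract (1)·g(x) = x^2 + x - 3, leaving 0
The remainder is 0, so f(x) = g(x) · h(x) with h(x) = 1 - 2·x. Hence g | f, i.e. f ∈ (g).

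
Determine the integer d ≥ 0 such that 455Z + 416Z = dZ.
(455, 416) = (13); d = 13

In the PID Z, (a, b) is generated by gcd(a, b). Compute gcd(455, 416) with the extended Euclidean algorithm, tracking rows (r, s, t) with s·455 + t·416 = r:
  row A: (455, 1, 0)   [1·455 + 0·416 = 455]
  row B: (416, 0, 1)   [0·455 + 1·416 = 416]
  455 = 1·416 + 39   → row C = row A − 1·row B = (39, 1, −1)   [check: 1·455 − 1·416 = 39]
  416 = 10·39 + 26   → row D = row B − 10·row C = (26, −10, 11)   [check: −10·455 + 11·416 = 26]
  39 = 1·26 + 13   → row E = row C − 1·row D = (13, 11, −12)   [check: 11·455 − 12·416 = 13]
  26 = 2·13 + 0   → remainder 0, stop. gcd = 13 (last nonzero row E).
So gcd(455, 416) = 13, with Bézout identity 11·455 − 12·416 = 13. Containment (⊇): the Bézout identity exhibits 13 as an element of (455, 416), giving (13) ⊆ (455, 416). Containment (⊆): since 13 | 455 and 13 | 416 (455 = 13·35, 416 = 13·32), every Z-linear combination of 455 and 416 is divisible by 13, so (455, 416) ⊆ (13). Therefore (455, 416) = (13), d = 13.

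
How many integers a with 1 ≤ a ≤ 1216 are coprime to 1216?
The number of a ∈ {1, ..., 1216} with gcd(a, 1216) = 1 is by definition Euler's totient φ(1216). φ is multiplicative, with φ(p^e) = p^e − p^(e−1). Factorise 1216 = 2^6 · 19. Then
  φ(1216) = (2^6 − 2^5) · (19 − 1) = 32 · 18 = 576.
So there are 576 such integers.

Final answer: 576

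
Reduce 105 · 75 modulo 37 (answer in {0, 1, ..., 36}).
Reduce the factors first: 105 ≡ 31, 75 ≡ 1 (mod 37), so 105 · 75 ≡ 31 · 1 (mod 37). 31 · 1 = 31. Dividing by 37: 31 = 0·37 + 31. So (105 · 75) mod 37 = 31.

Final answer: 31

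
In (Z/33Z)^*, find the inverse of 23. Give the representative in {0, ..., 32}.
23^(−1) ≡ 23 (mod 33)

Apply the extended Euclidean algorithm to (33, 23), tracking rows (r, s, t) with s·33 + t·23 = r. Each division r_prev = q·r_cur + r_new produces the new row as (previous row) − q·(current row):
  row A: (33, 1, 0)   [1·33 + 0·23 = 33]
  row B: (23, 0, 1)   [0·33 + 1·23 = 23]
  33 = 1·23 + 10   → row C = row A − 1·row B = (10, 1, −1)   [check: 1·33 − 1·23 = 10]
  23 = 2·10 + 3   → row D = row B − 2·row C = (3, −2, 3)   [check: −2·33 + 3·23 = 3]
  10 = 3·3 + 1   → row E = row C − 3·row D = (1, 7, −10)   [check: 7·33 − 10·23 = 1]
  3 = 3·1 + 0   → remainder 0, stop. gcd = 1 (last nonzero row E).
The gcd is 1, so 23 is invertible mod 33. The last nonzero row gives 7·33 − 10·23 = 1, so t = −10. So 23^(−1) ≡ −10 ≡ 23 (mod 33). Verify: 23 · 23 = 529 ≡ 1 (mod 33). ✓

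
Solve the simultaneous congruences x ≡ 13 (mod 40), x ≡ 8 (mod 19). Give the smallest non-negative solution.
x ≡ 293 (mod 760); the representative in [0, 760) is 293

The moduli 40, 19 are pairwise coprime, so by the CRT there is a unique solution mod 40·19 = 760.
Solve by successive substitution. Start with x ≡ 13 (mod 40).
  Combine with x ≡ 8 (mod 19): write x = 13 + 40·t and require 13 + 40·t ≡ 8 (mod 19), i.e. 40·t ≡ 8 − 13 ≡ 14 (mod 19). Since 40^(−1) ≡ 10 (mod 19) (40 ≡ 2 (mod 19)), t ≡ 10·14 ≡ 7 (mod 19). So x ≡ 13 + 40·7 = 293 (mod 760).
Unique solution in [0, 760): x = 293.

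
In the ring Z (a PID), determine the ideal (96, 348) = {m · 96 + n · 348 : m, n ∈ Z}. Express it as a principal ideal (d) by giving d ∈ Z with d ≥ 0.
(96, 348) = (12); d = 12

In the PID Z, (a, b) is generated by gcd(a, b). Compute gcd(348, 96) with the extended Euclidean algorithm, tracking rows (r, s, t) with s·348 + t·96 = r:
  row A: (348, 1, 0)   [1·348 + 0·96 = 348]
  row B: (96, 0, 1)   [0·348 + 1·96 = 96]
  348 = 3·96 + 60   → row C = row A − 3·row B = (60, 1, −3)   [check: 1·348 − 3·96 = 60]
  96 = 1·60 + 36   → row D = row B − 1·row C = (36, −1, 4)   [check: −1·348 + 4·96 = 36]
  60 = 1·36 + 24   → row E = row C − 1·row D = (24, 2, −7)   [check: 2·348 − 7·96 = 24]
  36 = 1·24 + 12   → row F = row D − 1·row E = (12, −3, 11)   [check: −3·348 + 11·96 = 12]
  24 = 2·12 + 0   → remainder 0, stop. gcd = 12 (last nonzero row F).
So gcd(96, 348) = 12, with Bézout identity −3·348 + 11·96 = 12. Containment (⊇): the Bézout identity exhibits 12 as an element of (96, 348), giving (12) ⊆ (96, 348). Containment (⊆): since 12 | 96 and 12 | 348 (96 = 12·8, 348 = 12·29), every Z-linear combination of 96 and 348 is divisible by 12, so (96, 348) ⊆ (12). Therefore (96, 348) = (12), d = 12.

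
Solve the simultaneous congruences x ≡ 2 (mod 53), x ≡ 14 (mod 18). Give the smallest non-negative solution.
The moduli 53, 18 are pairwise coprime, so by the CRT there is a unique solution mod 53·18 = 954.
Solve by successive substitution. Start with x ≡ 2 (mod 53).
  Combine with x ≡ 14 (mod 18): write x = 2 + 53·t and require 2 + 53·t ≡ 14 (mod 18), i.e. 53·t ≡ 14 − 2 ≡ 12 (mod 18). Since 53^(−1) ≡ 17 (mod 18) (53 ≡ 17 (mod 18)), t ≡ 17·12 ≡ 6 (mod 18). So x ≡ 2 + 53·6 = 320 (mod 954).
Unique solution in [0, 954): x = 320.

Final answer: x ≡ 320 (mod 954); the representative in [0, 954) is 320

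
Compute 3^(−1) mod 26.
Apply the extended Euclidean algorithm to (26, 3), tracking rows (r, s, t) with s·26 + t·3 = r. Each division r_prev = q·r_cur + r_new produces the new row as (previous row) − q·(current row):
  row A: (26, 1, 0)   [1·26 + 0·3 = 26]
  row B: (3, 0, 1)   [0·26 + 1·3 = 3]
  26 = 8·3 + 2   → row C = row A − 8·row B = (2, 1, −8)   [check: 1·26 − 8·3 = 2]
  3 = 1·2 + 1   → row D = row B − 1·row C = (1, −1, 9)   [check: −1·26 + 9·3 = 1]
  2 = 2·1 + 0   → remainder 0, stop. gcd = 1 (last nonzero row D).
The gcd is 1, so 3 is invertible mod 26. The last nonzero row gives −1·26 + 9·3 = 1, so t = 9. So 3^(−1) ≡ 9 (mod 26). Verify: 3 · 9 = 27 ≡ 1 (mod 26). ✓

Final answer: 3^(−1) ≡ 9 (mod 26)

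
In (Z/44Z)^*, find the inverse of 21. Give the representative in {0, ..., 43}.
21^(−1) ≡ 21 (mod 44)

Apply the extended Euclidean algorithm to (44, 21), tracking rows (r, s, t) with s·44 + t·21 = r. Each division r_prev = q·r_cur + r_new produces the new row as (previous row) − q·(current row):
  row A: (44, 1, 0)   [1·44 + 0·21 = 44]
  row B: (21, 0, 1)   [0·44 + 1·21 = 21]
  44 = 2·21 + 2   → row C = row A − 2·row B = (2, 1, −2)   [check: 1·44 − 2·21 = 2]
  21 = 10·2 + 1   → row D = row B − 10·row C = (1, −10, 21)   [check: −10·44 + 21·21 = 1]
  2 = 2·1 + 0   → remainder 0, stop. gcd = 1 (last nonzero row D).
The gcd is 1, so 21 is invertible mod 44. The last nonzero row gives −10·44 + 21·21 = 1, so t = 21. So 21^(−1) ≡ 21 (mod 44). Verify: 21 · 21 = 441 ≡ 1 (mod 44). ✓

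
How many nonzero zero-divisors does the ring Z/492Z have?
In Z/492Z each nonzero element is either a unit (gcd with 492 is 1) or a zero-divisor (gcd > 1). The number of units is φ(492): factorise 492 = 2^2 · 3 · 41, so φ(492) = (2^2 − 2^1) · (3 − 1) · (41 − 1) = 2 · 2 · 40 = 160. The nonzero elements number 492 − 1 = 491. Hence the nonzero zero-divisors number 491 − 160 = 331.

Final answer: Z/492Z has 331 nonzero zero-divisors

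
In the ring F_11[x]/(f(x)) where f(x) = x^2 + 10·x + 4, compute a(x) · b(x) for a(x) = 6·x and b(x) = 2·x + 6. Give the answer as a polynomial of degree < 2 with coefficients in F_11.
a · b ≡ 4·x + 7 (mod f(x))

Multiply as integer polynomials: a · b = 12·x^2 + 36·x. Reducing coefficients mod 11: a · b ≡ x^2 + 3·x. Now divide by f(x) = x^2 + 10·x + 4 in F_11[x], eliminating the leading term at each step:
  leading term x^2: subtract (1)·f(x) = x^2 + 10·x + 4, leaving 4·x + 7 (coefficients mod 11)
The degree is now < 2, so this is the remainder. Hence a · b ≡ 4·x + 7 in F_11[x]/(f).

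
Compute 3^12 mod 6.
Use repeated squaring. Binary(12) = 1100. Walk through the bits of the exponent 12 left-to-right: at each bit after the leading one, square the running value, then multiply by 3 if the bit is 1 (always reducing mod 6):
  bit 1 = 1 (leading): start with 3.
  bit 2 = 1: square 3^2 = 9 ≡ 3; bit is 1, so multiply 3·3 = 9 ≡ 3 (mod 6).
  bit 3 = 0: square 3^2 = 9 ≡ 3 (mod 6).
  bit 4 = 0: square 3^2 = 9 ≡ 3 (mod 6).
Final value: 3^12 ≡ 3 (mod 6).

Final answer: 3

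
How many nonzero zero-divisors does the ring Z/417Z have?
In Z/417Z each nonzero element is either a unit (gcd with 417 is 1) or a zero-divisor (gcd > 1). The number of units is φ(417): factorise 417 = 3 · 139, so φ(417) = (3 − 1) · (139 − 1) = 2 · 138 = 276. The nonzero elements number 417 − 1 = 416. Hence the nonzero zero-divisors number 416 − 276 = 140.

Final answer: Z/417Z has 140 nonzero zero-divisors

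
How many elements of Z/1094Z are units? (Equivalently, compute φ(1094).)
Z/1094Z has φ(1094) = 546 units

An element a ∈ Z/1094Z is a unit iff gcd(a, 1094) = 1, so the number of units is φ(1094). φ is multiplicative, with φ(p^e) = p^e − p^(e−1). Factorise 1094 = 2 · 547. Then
  φ(1094) = (2 − 1) · (547 − 1) = 1 · 546 = 546.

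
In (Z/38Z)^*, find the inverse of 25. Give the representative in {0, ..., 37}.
Apply the extended Euclidean algorithm to (38, 25), tracking rows (r, s, t) with s·38 + t·25 = r. Each division r_prev = q·r_cur + r_new produces the new row as (previous row) − q·(current row):
  row A: (38, 1, 0)   [1·38 + 0·25 = 38]
  row B: (25, 0, 1)   [0·38 + 1·25 = 25]
  38 = 1·25 + 13   → row C = row A − 1·row B = (13, 1, −1)   [check: 1·38 − 1·25 = 13]
  25 = 1·13 + 12   → row D = row B − 1·row C = (12, −1, 2)   [check: −1·38 + 2·25 = 12]
  13 = 1·12 + 1   → row E = row C − 1·row D = (1, 2, −3)   [check: 2·38 − 3·25 = 1]
  12 = 12·1 + 0   → remainder 0, stop. gcd = 1 (last nonzero row E).
The gcd is 1, so 25 is invertible mod 38. The last nonzero row gives 2·38 − 3·25 = 1, so t = −3. So 25^(−1) ≡ −3 ≡ 35 (mod 38). Verify: 25 · 35 = 875 ≡ 1 (mod 38). ✓

Final answer: 25^(−1) ≡ 35 (mod 38)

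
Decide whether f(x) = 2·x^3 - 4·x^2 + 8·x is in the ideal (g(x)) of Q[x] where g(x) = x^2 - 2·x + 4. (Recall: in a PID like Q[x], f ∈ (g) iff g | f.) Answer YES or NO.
In Q[x] the ideal (g) consists of all multiples of g, so f ∈ (g) iff g | f, i.e. iff the remainder of f on division by g is 0. Divide f by g (g is monic, so eliminate the leading term of the running remainder at each step):
  leading term 2·x^3: subtract (2·x)·g(x) = 2·x^3 - 4·x^2 + 8·x, leaving 0
The remainder is 0, so f(x) = g(x) · h(x) with h(x) = 2·x. Hence g | f, i.e. f ∈ (g).

Final answer: YES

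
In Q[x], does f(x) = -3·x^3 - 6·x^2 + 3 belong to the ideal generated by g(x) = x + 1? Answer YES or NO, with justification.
In Q[x] the ideal (g) consists of all multiples of g, so f ∈ (g) iff g | f, i.e. iff the remainder of f on division by g is 0. Divide f by g (g is monic, so eliminate the leading term of the running remainder at each step):
  leading term -3·x^3: subtract (-3·x^2)·g(x) = -3·x^3 - 3·x^2, leaving 3 - 3·x^2
  leading term -3·x^2: subtract (-3·x)·g(x) = -3·x^2 - 3·x, leaving 3·x + 3
  leading term 3·x: subtract (3)·g(x) = 3·x + 3, leaving 0
The remainder is 0, so f(x) = g(x) · h(x) with h(x) = -3·x^2 - 3·x + 3. Hence g | f, i.e. f ∈ (g).

Final answer: YES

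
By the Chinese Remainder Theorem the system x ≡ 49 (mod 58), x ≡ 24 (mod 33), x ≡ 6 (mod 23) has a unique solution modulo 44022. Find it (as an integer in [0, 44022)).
x ≡ 5733 (mod 44022); the representative in [0, 44022) is 5733

The moduli 58, 33, 23 are pairwise coprime, so by the CRT there is a unique solution mod 58·33·23 = 44022.
Solve by successive substitution. Start with x ≡ 49 (mod 58).
  Combine with x ≡ 24 (mod 33): write x = 49 + 58·t and require 49 + 58·t ≡ 24 (mod 33), i.e. 58·t ≡ 24 − 49 ≡ 8 (mod 33). Since 58^(−1) ≡ 4 (mod 33) (58 ≡ 25 (mod 33)), t ≡ 4·8 ≡ 32 (mod 33). So x ≡ 49 + 58·32 = 1905 (mod 1914).
  Combine with x ≡ 6 (mod 23): write x = 1905 + 1914·t and require 1905 + 1914·t ≡ 6 (mod 23), i.e. 1914·t ≡ 6 − 1905 ≡ 10 (mod 23). Since 1914^(−1) ≡ 14 (mod 23) (1914 ≡ 5 (mod 23)), t ≡ 14·10 ≡ 2 (mod 23). So x ≡ 1905 + 1914·2 = 5733 (mod 44022).
Unique solution in [0, 44022): x = 5733.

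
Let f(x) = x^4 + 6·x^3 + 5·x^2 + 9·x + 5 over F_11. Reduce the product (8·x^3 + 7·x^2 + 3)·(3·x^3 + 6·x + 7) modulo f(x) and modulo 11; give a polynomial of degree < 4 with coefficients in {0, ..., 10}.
a · b ≡ 8·x^3 + 5·x^2 + 7·x + 2 (mod f(x))

Multiply as integer polynomials: a · b = 24·x^6 + 21·x^5 + 48·x^4 + 107·x^3 + 49·x^2 + 18·x + 21. Reducing coefficients mod 11: a · b ≡ 2·x^6 + 10·x^5 + 4·x^4 + 8·x^3 + 5·x^2 + 7·x + 10. Now divide by f(x) = x^4 + 6·x^3 + 5·x^2 + 9·x + 5 in F_11[x], eliminating the leading term at each step:
  leading term 2·x^6: subtract (2·x^2)·f(x) = 2·x^6 + x^5 + 10·x^4 + 7·x^3 + 10·x^2, leaving 9·x^5 + 5·x^4 + x^3 + 6·x^2 + 7·x + 10 (coefficients mod 11)
  leading term 9·x^5: subtract (9·x)·f(x) = 9·x^5 + 10·x^4 + x^3 + 4·x^2 + x, leaving 6·x^4 + 2·x^2 + 6·x + 10 (coefficients mod 11)
  leading term 6·x^4: subtract (6)·f(x) = 6·x^4 + 3·x^3 + 8·x^2 + 10·x + 8, leaving 8·x^3 + 5·x^2 + 7·x + 2 (coefficients mod 11)
The degree is now < 4, so this is the remainder. Hence a · b ≡ 8·x^3 + 5·x^2 + 7·x + 2 in F_11[x]/(f).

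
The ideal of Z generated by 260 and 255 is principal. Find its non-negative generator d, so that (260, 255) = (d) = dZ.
In the PID Z, (a, b) is generated by gcd(a, b). Compute gcd(260, 255) with the extended Euclidean algorithm, tracking rows (r, s, t) with s·260 + t·255 = r:
  row A: (260, 1, 0)   [1·260 + 0·255 = 260]
  row B: (255, 0, 1)   [0·260 + 1·255 = 255]
  260 = 1·255 + 5   → row C = row A − 1·row B = (5, 1, −1)   [check: 1·260 − 1·255 = 5]
  255 = 51·5 + 0   → remainder 0, stop. gcd = 5 (last nonzero row C).
So gcd(260, 255) = 5, with Bézout identity 1·260 − 1·255 = 5. Containment (⊇): the Bézout identity exhibits 5 as an element of (260, 255), giving (5) ⊆ (260, 255). Containment (⊆): since 5 | 260 and 5 | 255 (260 = 5·52, 255 = 5·51), every Z-linear combination of 260 and 255 is divisible by 5, so (260, 255) ⊆ (5). Therefore (260, 255) = (5), d = 5.

Final answer: (260, 255) = (5); d = 5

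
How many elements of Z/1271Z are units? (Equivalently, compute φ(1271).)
An element a ∈ Z/1271Z is a unit iff gcd(a, 1271) = 1, so the number of units is φ(1271). φ is multiplicative, with φ(p^e) = p^e − p^(e−1). Factorise 1271 = 31 · 41. Then
  φ(1271) = (31 − 1) · (41 − 1) = 30 · 40 = 1200.

Final answer: Z/1271Z has φ(1271) = 1200 units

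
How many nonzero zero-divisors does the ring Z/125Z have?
Z/125Z has 24 nonzero zero-divisors

In Z/125Z each nonzero element is either a unit (gcd with 125 is 1) or a zero-divisor (gcd > 1). The number of units is φ(125): factorise 125 = 5^3, so φ(125) = (5^3 − 5^2) = 100 = 100. The nonzero elements number 125 − 1 = 124. Hence the nonzero zero-divisors number 124 − 100 = 24.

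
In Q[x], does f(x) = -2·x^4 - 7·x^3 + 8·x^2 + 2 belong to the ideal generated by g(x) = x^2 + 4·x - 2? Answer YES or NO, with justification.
In Q[x] the ideal (g) consists of all multiples of g, so f ∈ (g) iff g | f, i.e. iff the remainder of f on division by g is 0. Divide f by g (g is monic, so eliminate the leading term of the running remainder at each step):
  leading term -2·x^4: subtract (-2·x^2)·g(x) = -2·x^4 - 8·x^3 + 4·x^2, leaving x^3 + 4·x^2 + 2
  leading term x^3: subtract (x)·g(x) = x^3 + 4·x^2 - 2·x, leaving 2·x + 2
The remainder r(x) = 2·x + 2 ≠ 0 (and deg r < deg g), so g ∤ f, i.e. f ∉ (g).

Final answer: NO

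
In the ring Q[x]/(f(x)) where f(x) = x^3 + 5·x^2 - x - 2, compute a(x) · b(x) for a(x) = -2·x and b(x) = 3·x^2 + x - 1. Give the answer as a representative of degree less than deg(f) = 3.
First multiply in Q[x] without reducing: a · b = -6·x^3 - 2·x^2 + 2·x. Now divide by f(x) = x^3 + 5·x^2 - x - 2, eliminating the leading term at each step:
  leading term -6·x^3: subtract (-6)·f(x) = -6·x^3 - 30·x^2 + 6·x + 12, leaving 28·x^2 - 4·x - 12
The degree is now < 3, so this is the remainder. Hence a · b ≡ 28·x^2 - 4·x - 12 in Q[x]/(f).

Final answer: a · b ≡ 28·x^2 - 4·x - 12 (mod f(x))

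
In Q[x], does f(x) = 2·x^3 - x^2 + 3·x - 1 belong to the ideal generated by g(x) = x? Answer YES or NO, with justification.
NO

In Q[x] the ideal (g) consists of all multiples of g, so f ∈ (g) iff g | f, i.e. iff the remainder of f on division by g is 0. Divide f by g (g is monic, so eliminate the leading term of the running remainder at each step):
  leading term 2·x^3: subtract (2·x^2)·g(x) = 2·x^3, leaving -x^2 + 3·x - 1
  leading term -x^2: subtract (-x)·g(x) = -x^2, leaving 3·x - 1
  leading term 3·x: subtract (3)·g(x) = 3·x, leaving -1
The remainder r(x) = -1 ≠ 0 (and deg r < deg g), so g ∤ f, i.e. f ∉ (g).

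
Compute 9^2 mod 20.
Use repeated squaring. Binary(2) = 10. Walk through the bits of the exponent 2 left-to-right: at each bit after the leading one, square the running value, then multiply by 9 if the bit is 1 (always reducing mod 20):
  bit 1 = 1 (leading): start with 9.
  bit 2 = 0: square 9^2 = 81 ≡ 1 (mod 20).
Final value: 9^2 ≡ 1 (mod 20).

Final answer: 1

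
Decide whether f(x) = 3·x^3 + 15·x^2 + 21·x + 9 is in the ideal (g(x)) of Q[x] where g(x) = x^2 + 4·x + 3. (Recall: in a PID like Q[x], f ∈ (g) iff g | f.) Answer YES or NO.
In Q[x] the ideal (g) consists of all multiples of g, so f ∈ (g) iff g | f, i.e. iff the remainder of f on division by g is 0. Divide f by g (g is monic, so eliminate the leading term of the running remainder at each step):
  leading term 3·x^3: subtract (3·x)·g(x) = 3·x^3 + 12·x^2 + 9·x, leaving 3·x^2 + 12·x + 9
  leading term 3·x^2: subtract (3)·g(x) = 3·x^2 + 12·x + 9, leaving 0
The remainder is 0, so f(x) = g(x) · h(x) with h(x) = 3·x + 3. Hence g | f, i.e. f ∈ (g).

Final answer: YES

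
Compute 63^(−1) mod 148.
63^(−1) ≡ 47 (mod 148)

Apply the extended Euclidean algorithm to (148, 63), tracking rows (r, s, t) with s·148 + t·63 = r. Each division r_prev = q·r_cur + r_new produces the new row as (previous row) − q·(current row):
  row A: (148, 1, 0)   [1·148 + 0·63 = 148]
  row B: (63, 0, 1)   [0·148 + 1·63 = 63]
  148 = 2·63 + 22   → row C = row A − 2·row B = (22, 1, −2)   [check: 1·148 − 2·63 = 22]
  63 = 2·22 + 19   → row D = row B − 2·row C = (19, −2, 5)   [check: −2·148 + 5·63 = 19]
  22 = 1·19 + 3   → row E = row C − 1·row D = (3, 3, −7)   [check: 3·148 − 7·63 = 3]
  19 = 6·3 + 1   → row F = row D − 6·row E = (1, −20, 47)   [check: −20·148 + 47·63 = 1]
  3 = 3·1 + 0   → remainder 0, stop. gcd = 1 (last nonzero row F).
The gcd is 1, so 63 is invertible mod 148. The last nonzero row gives −20·148 + 47·63 = 1, so t = 47. So 63^(−1) ≡ 47 (mod 148). Verify: 63 · 47 = 2961 ≡ 1 (mod 148). ✓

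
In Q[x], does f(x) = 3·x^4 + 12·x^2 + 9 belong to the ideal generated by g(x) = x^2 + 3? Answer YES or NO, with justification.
YES

In Q[x] the ideal (g) consists of all multiples of g, so f ∈ (g) iff g | f, i.e. iff the remainder of f on division by g is 0. Divide f by g (g is monic, so eliminate the leading term of the running remainder at each step):
  leading term 3·x^4: subtract (3·x^2)·g(x) = 3·x^4 + 9·x^2, leaving 3·x^2 + 9
  leading term 3·x^2: subtract (3)·g(x) = 3·x^2 + 9, leaving 0
The remainder is 0, so f(x) = g(x) · h(x) with h(x) = 3·x^2 + 3. Hence g | f, i.e. f ∈ (g).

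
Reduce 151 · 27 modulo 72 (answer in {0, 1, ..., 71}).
45

Reduce the factors first: 151 ≡ 7 (mod 72), so 151 · 27 ≡ 7 · 27 (mod 72). 7 · 27 = 189. Dividing by 72: 189 = 2·72 + 45. So (151 · 27) mod 72 = 45.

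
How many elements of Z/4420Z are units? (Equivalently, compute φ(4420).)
An element a ∈ Z/4420Z is a unit iff gcd(a, 4420) = 1, so the number of units is φ(4420). φ is multiplicative, with φ(p^e) = p^e − p^(e−1). Factorise 4420 = 2^2 · 5 · 13 · 17. Then
  φ(4420) = (2^2 − 2^1) · (5 − 1) · (13 − 1) · (17 − 1) = 2 · 4 · 12 · 16 = 1536.

Final answer: Z/4420Z has φ(4420) = 1536 units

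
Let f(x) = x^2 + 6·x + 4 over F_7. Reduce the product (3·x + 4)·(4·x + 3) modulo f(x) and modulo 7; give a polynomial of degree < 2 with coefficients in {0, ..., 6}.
Multiply as integer polynomials: a · b = 12·x^2 + 25·x + 12. Reducing coefficients mod 7: a · b ≡ 5·x^2 + 4·x + 5. Now divide by f(x) = x^2 + 6·x + 4 in F_7[x], eliminating the leading term at each step:
  leading term 5·x^2: subtract (5)·f(x) = 5·x^2 + 2·x + 6, leaving 2·x + 6 (coefficients mod 7)
The degree is now < 2, so this is the remainder. Hence a · b ≡ 2·x + 6 in F_7[x]/(f).

Final answer: a · b ≡ 2·x + 6 (mod f(x))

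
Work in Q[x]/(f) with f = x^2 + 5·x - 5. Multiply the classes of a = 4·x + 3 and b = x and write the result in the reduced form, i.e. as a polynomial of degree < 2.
First multiply in Q[x] without reducing: a · b = 4·x^2 + 3·x. Now divide by f(x) = x^2 + 5·x - 5, eliminating the leading term at each step:
  leading term 4·x^2: subtract (4)·f(x) = 4·x^2 + 20·x - 20, leaving 20 - 17·x
The degree is now < 2, so this is the remainder. Hence a · b ≡ 20 - 17·x in Q[x]/(f).

Final answer: a · b ≡ 20 - 17·x (mod f(x))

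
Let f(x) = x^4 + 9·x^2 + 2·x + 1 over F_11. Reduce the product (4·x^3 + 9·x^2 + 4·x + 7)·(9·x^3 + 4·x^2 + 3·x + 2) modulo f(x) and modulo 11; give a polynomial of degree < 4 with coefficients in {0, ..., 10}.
Multiply as integer polynomials: a · b = 36·x^6 + 97·x^5 + 84·x^4 + 114·x^3 + 58·x^2 + 29·x + 14. Reducing coefficients mod 11: a · b ≡ 3·x^6 + 9·x^5 + 7·x^4 + 4·x^3 + 3·x^2 + 7·x + 3. Now divide by f(x) = x^4 + 9·x^2 + 2·x + 1 in F_11[x], eliminating the leading term at each step:
  leading term 3·x^6: subtract (3·x^2)·f(x) = 3·x^6 + 5·x^4 + 6·x^3 + 3·x^2, leaving 9·x^5 + 2·x^4 + 9·x^3 + 7·x + 3 (coefficients mod 11)
  leading term 9·x^5: subtract (9·x)·f(x) = 9·x^5 + 4·x^3 + 7·x^2 + 9·x, leaving 2·x^4 + 5·x^3 + 4·x^2 + 9·x + 3 (coefficients mod 11)
  leading term 2·x^4: subtract (2)·f(x) = 2·x^4 + 7·x^2 + 4·x + 2, leaving 5·x^3 + 8·x^2 + 5·x + 1 (coefficients mod 11)
The degree is now < 4, so this is the remainder. Hence a · b ≡ 5·x^3 + 8·x^2 + 5·x + 1 in F_11[x]/(f).

Final answer: a · b ≡ 5·x^3 + 8·x^2 + 5·x + 1 (mod f(x))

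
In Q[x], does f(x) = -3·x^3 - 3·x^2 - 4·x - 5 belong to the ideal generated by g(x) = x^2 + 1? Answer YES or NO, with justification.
NO

In Q[x] the ideal (g) consists of all multiples of g, so f ∈ (g) iff g | f, i.e. iff the remainder of f on division by g is 0. Divide f by g (g is monic, so eliminate the leading term of the running remainder at each step):
  leading term -3·x^3: subtract (-3·x)·g(x) = -3·x^3 - 3·x, leaving -3·x^2 - x - 5
  leading term -3·x^2: subtract (-3)·g(x) = -3·x^2 - 3, leaving -x - 2
The remainder r(x) = -x - 2 ≠ 0 (and deg r < deg g), so g ∤ f, i.e. f ∉ (g).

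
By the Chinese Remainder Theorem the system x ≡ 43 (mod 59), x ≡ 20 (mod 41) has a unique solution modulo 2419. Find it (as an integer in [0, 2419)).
x ≡ 102 (mod 2419); the representative in [0, 2419) is 102

The moduli 59, 41 are pairwise coprime, so by the CRT there is a unique solution mod 59·41 = 2419.
Solve by successive substitution. Start with x ≡ 43 (mod 59).
  Combine with x ≡ 20 (mod 41): write x = 43 + 59·t and require 43 + 59·t ≡ 20 (mod 41), i.e. 59·t ≡ 20 − 43 ≡ 18 (mod 41). Since 59^(−1) ≡ 16 (mod 41) (59 ≡ 18 (mod 41)), t ≡ 16·18 ≡ 1 (mod 41). So x ≡ 43 + 59·1 = 102 (mod 2419).
Unique solution in [0, 2419): x = 102.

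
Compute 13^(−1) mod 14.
13^(−1) ≡ 13 (mod 14)

Apply the extended Euclidean algorithm to (14, 13), tracking rows (r, s, t) with s·14 + t·13 = r. Each division r_prev = q·r_cur + r_new produces the new row as (previous row) − q·(current row):
  row A: (14, 1, 0)   [1·14 + 0·13 = 14]
  row B: (13, 0, 1)   [0·14 + 1·13 = 13]
  14 = 1·13 + 1   → row C = row A − 1·row B = (1, 1, −1)   [check: 1·14 − 1·13 = 1]
  13 = 13·1 + 0   → remainder 0, stop. gcd = 1 (last nonzero row C).
The gcd is 1, so 13 is invertible mod 14. The last nonzero row gives 1·14 − 1·13 = 1, so t = −1. So 13^(−1) ≡ −1 ≡ 13 (mod 14). Verify: 13 · 13 = 169 ≡ 1 (mod 14). ✓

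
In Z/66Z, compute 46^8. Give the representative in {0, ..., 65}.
Use repeated squaring. Binary(8) = 1000. Walk through the bits of the exponent 8 left-to-right: at each bit after the leading one, square the running value, then multiply by 46 if the bit is 1 (always reducing mod 66):
  bit 1 = 1 (leading): start with 46.
  bit 2 = 0: square 46^2 = 2116 ≡ 4 (mod 66).
  bit 3 = 0: square 4^2 = 16 (mod 66).
  bit 4 = 0: square 16^2 = 256 ≡ 58 (mod 66).
Final value: 46^8 ≡ 58 (mod 66).

Final answer: 58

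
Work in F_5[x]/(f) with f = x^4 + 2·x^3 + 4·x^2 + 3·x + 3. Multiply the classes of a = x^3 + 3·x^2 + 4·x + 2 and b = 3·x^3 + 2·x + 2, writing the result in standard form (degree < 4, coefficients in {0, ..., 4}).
a · b ≡ x^3 + 2·x^2 + 1 (mod f(x))

Multiply as integer polynomials: a · b = 3·x^6 + 9·x^5 + 14·x^4 + 14·x^3 + 14·x^2 + 12·x + 4. Reducing coefficients mod 5: a · b ≡ 3·x^6 + 4·x^5 + 4·x^4 + 4·x^3 + 4·x^2 + 2·x + 4. Now divide by f(x) = x^4 + 2·x^3 + 4·x^2 + 3·x + 3 in F_5[x], eliminating the leading term at each step:
  leading term 3·x^6: subtract (3·x^2)·f(x) = 3·x^6 + x^5 + 2·x^4 + 4·x^3 + 4·x^2, leaving 3·x^5 + 2·x^4 + 2·x + 4 (coefficients mod 5)
  leading term 3·x^5: subtract (3·x)·f(x) = 3·x^5 + x^4 + 2·x^3 + 4·x^2 + 4·x, leaving x^4 + 3·x^3 + x^2 + 3·x + 4 (coefficients mod 5)
  leading term x^4: subtract (1)·f(x) = x^4 + 2·x^3 + 4·x^2 + 3·x + 3, leaving x^3 + 2·x^2 + 1 (coefficients mod 5)
The degree is now < 4, so this is the remainder. Hence a · b ≡ x^3 + 2·x^2 + 1 in F_5[x]/(f).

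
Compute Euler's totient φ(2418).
φ is multiplicative, with φ(p^e) = p^e − p^(e−1). Factorise 2418 = 2 · 3 · 13 · 31. Then
  φ(2418) = (2 − 1) · (3 − 1) · (13 − 1) · (31 − 1) = 1 · 2 · 12 · 30 = 720.

Final answer: φ(2418) = 720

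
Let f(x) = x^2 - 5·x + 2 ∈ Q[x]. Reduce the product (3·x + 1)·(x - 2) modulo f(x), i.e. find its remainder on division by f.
First multiply in Q[x] without reducing: a · b = 3·x^2 - 5·x - 2. Now divide by f(x) = x^2 - 5·x + 2, eliminating the leading term at each step:
  leading term 3·x^2: subtract (3)·f(x) = 3·x^2 - 15·x + 6, leaving 10·x - 8
The degree is now < 2, so this is the remainder. Hence a · b ≡ 10·x - 8 in Q[x]/(f).

Final answer: a · b ≡ 10·x - 8 (mod f(x))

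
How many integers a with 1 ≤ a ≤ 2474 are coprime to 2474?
1236

The number of a ∈ {1, ..., 2474} with gcd(a, 2474) = 1 is by definition Euler's totient φ(2474). φ is multiplicative, with φ(p^e) = p^e − p^(e−1). Factorise 2474 = 2 · 1237. Then
  φ(2474) = (2 − 1) · (1237 − 1) = 1 · 1236 = 1236.
So there are 1236 such integers.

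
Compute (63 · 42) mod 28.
Reduce the factors first: 63 ≡ 7, 42 ≡ 14 (mod 28), so 63 · 42 ≡ 7 · 14 (mod 28). 7 · 14 = 98. Dividing by 28: 98 = 3·28 + 14. So (63 · 42) mod 28 = 14.

Final answer: 14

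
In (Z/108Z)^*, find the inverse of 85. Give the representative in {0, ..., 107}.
85^(−1) ≡ 61 (mod 108)

Apply the extended Euclidean algorithm to (108, 85), tracking rows (r, s, t) with s·108 + t·85 = r. Each division r_prev = q·r_cur + r_new produces the new row as (previous row) − q·(current row):
  row A: (108, 1, 0)   [1·108 + 0·85 = 108]
  row B: (85, 0, 1)   [0·108 + 1·85 = 85]
  108 = 1·85 + 23   → row C = row A − 1·row B = (23, 1, −1)   [check: 1·108 − 1·85 = 23]
  85 = 3·23 + 16   → row D = row B − 3·row C = (16, −3, 4)   [check: −3·108 + 4·85 = 16]
  23 = 1·16 + 7   → row E = row C − 1·row D = (7, 4, −5)   [check: 4·108 − 5·85 = 7]
  16 = 2·7 + 2   → row F = row D − 2·row E = (2, −11, 14)   [check: −11·108 + 14·85 = 2]
  7 = 3·2 + 1   → row G = row E − 3·row F = (1, 37, −47)   [check: 37·108 − 47·85 = 1]
  2 = 2·1 + 0   → remainder 0, stop. gcd = 1 (last nonzero row G).
The gcd is 1, so 85 is invertible mod 108. The last nonzero row gives 37·108 − 47·85 = 1, so t = −47. So 85^(−1) ≡ −47 ≡ 61 (mod 108). Verify: 85 · 61 = 5185 ≡ 1 (mod 108). ✓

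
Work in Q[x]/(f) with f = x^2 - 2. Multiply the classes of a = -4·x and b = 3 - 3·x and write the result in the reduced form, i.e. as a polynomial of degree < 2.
First multiply in Q[x] without reducing: a · b = 12·x^2 - 12·x. Now divide by f(x) = x^2 - 2, eliminating the leading term at each step:
  leading term 12·x^2: subtract (12)·f(x) = 12·x^2 - 24, leaving 24 - 12·x
The degree is now < 2, so this is the remainder. Hence a · b ≡ 24 - 12·x in Q[x]/(f).

Final answer: a · b ≡ 24 - 12·x (mod f(x))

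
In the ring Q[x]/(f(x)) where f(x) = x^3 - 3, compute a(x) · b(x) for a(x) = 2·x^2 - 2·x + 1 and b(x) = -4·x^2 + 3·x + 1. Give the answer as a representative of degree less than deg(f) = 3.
a · b ≡ -8·x^2 - 23·x + 43 (mod f(x))

First multiply in Q[x] without reducing: a · b = -8·x^4 + 14·x^3 - 8·x^2 + x + 1. Now divide by f(x) = x^3 - 3, eliminating the leading term at each step:
  leading term -8·x^4: subtract (-8·x)·f(x) = -8·x^4 + 24·x, leaving 14·x^3 - 8·x^2 - 23·x + 1
  leading term 14·x^3: subtract (14)·f(x) = 14·x^3 - 42, leaving -8·x^2 - 23·x + 43
The degree is now < 3, so this is the remainder. Hence a · b ≡ -8·x^2 - 23·x + 43 in Q[x]/(f).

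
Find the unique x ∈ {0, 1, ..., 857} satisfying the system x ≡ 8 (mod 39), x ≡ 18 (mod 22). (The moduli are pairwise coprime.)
x ≡ 788 (mod 858); the representative in [0, 858) is 788

The moduli 39, 22 are pairwise coprime, so by the CRT there is a unique solution mod 39·22 = 858.
Solve by successive substitution. Start with x ≡ 8 (mod 39).
  Combine with x ≡ 18 (mod 22): write x = 8 + 39·t and require 8 + 39·t ≡ 18 (mod 22), i.e. 39·t ≡ 18 − 8 ≡ 10 (mod 22). Since 39^(−1) ≡ 13 (mod 22) (39 ≡ 17 (mod 22)), t ≡ 13·10 ≡ 20 (mod 22). So x ≡ 8 + 39·20 = 788 (mod 858).
Unique solution in [0, 858): x = 788.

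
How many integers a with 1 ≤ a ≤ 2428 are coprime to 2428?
1212

The number of a ∈ {1, ..., 2428} with gcd(a, 2428) = 1 is by definition Euler's totient φ(2428). φ is multiplicative, with φ(p^e) = p^e − p^(e−1). Factorise 2428 = 2^2 · 607. Then
  φ(2428) = (2^2 − 2^1) · (607 − 1) = 2 · 606 = 1212.
So there are 1212 such integers.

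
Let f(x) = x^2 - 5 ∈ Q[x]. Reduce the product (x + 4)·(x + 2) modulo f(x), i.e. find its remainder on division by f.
a · b ≡ 6·x + 13 (mod f(x))

First multiply in Q[x] without reducing: a · b = x^2 + 6·x + 8. Now divide by f(x) = x^2 - 5, eliminating the leading term at each step:
  leading term x^2: subtract (1)·f(x) = x^2 - 5, leaving 6·x + 13
The degree is now < 2, so this is the remainder. Hence a · b ≡ 6·x + 13 in Q[x]/(f).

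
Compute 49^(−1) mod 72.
49^(−1) ≡ 25 (mod 72)

Apply the extended Euclidean algorithm to (72, 49), tracking rows (r, s, t) with s·72 + t·49 = r. Each division r_prev = q·r_cur + r_new produces the new row as (previous row) − q·(current row):
  row A: (72, 1, 0)   [1·72 + 0·49 = 72]
  row B: (49, 0, 1)   [0·72 + 1·49 = 49]
  72 = 1·49 + 23   → row C = row A − 1·row B = (23, 1, −1)   [check: 1·72 − 1·49 = 23]
  49 = 2·23 + 3   → row D = row B − 2·row C = (3, −2, 3)   [check: −2·72 + 3·49 = 3]
  23 = 7·3 + 2   → row E = row C − 7·row D = (2, 15, −22)   [check: 15·72 − 22·49 = 2]
  3 = 1·2 + 1   → row F = row D − 1·row E = (1, −17, 25)   [check: −17·72 + 25·49 = 1]
  2 = 2·1 + 0   → remainder 0, stop. gcd = 1 (last nonzero row F).
The gcd is 1, so 49 is invertible mod 72. The last nonzero row gives −17·72 + 25·49 = 1, so t = 25. So 49^(−1) ≡ 25 (mod 72). Verify: 49 · 25 = 1225 ≡ 1 (mod 72). ✓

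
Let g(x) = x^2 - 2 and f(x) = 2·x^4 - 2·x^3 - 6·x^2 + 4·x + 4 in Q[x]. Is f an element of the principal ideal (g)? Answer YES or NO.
In Q[x] the ideal (g) consists of all multiples of g, so f ∈ (g) iff g | f, i.e. iff the remainder of f on division by g is 0. Divide f by g (g is monic, so eliminate the leading term of the running remainder at each step):
  leading term 2·x^4: subtract (2·x^2)·g(x) = 2·x^4 - 4·x^2, leaving -2·x^3 - 2·x^2 + 4·x + 4
  leading term -2·x^3: subtract (-2·x)·g(x) = -2·x^3 + 4·x, leaving 4 - 2·x^2
  leading term -2·x^2: subtract (-2)·g(x) = 4 - 2·x^2, leaving 0
The remainder is 0, so f(x) = g(x) · h(x) with h(x) = 2·x^2 - 2·x - 2. Hence g | f, i.e. f ∈ (g).

Final answer: YES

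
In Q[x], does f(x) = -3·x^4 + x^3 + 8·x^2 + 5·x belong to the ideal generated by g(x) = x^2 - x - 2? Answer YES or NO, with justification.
NO

In Q[x] the ideal (g) consists of all multiples of g, so f ∈ (g) iff g | f, i.e. iff the remainder of f on division by g is 0. Divide f by g (g is monic, so eliminate the leading term of the running remainder at each step):
  leading term -3·x^4: subtract (-3·x^2)·g(x) = -3·x^4 + 3·x^3 + 6·x^2, leaving -2·x^3 + 2·x^2 + 5·x
  leading term -2·x^3: subtract (-2·x)·g(x) = -2·x^3 + 2·x^2 + 4·x, leaving x
The remainder r(x) = x ≠ 0 (and deg r < deg g), so g ∤ f, i.e. f ∉ (g).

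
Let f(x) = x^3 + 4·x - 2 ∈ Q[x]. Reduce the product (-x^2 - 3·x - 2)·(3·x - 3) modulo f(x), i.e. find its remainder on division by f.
a · b ≡ -6·x^2 + 15·x (mod f(x))

First multiply in Q[x] without reducing: a · b = -3·x^3 - 6·x^2 + 3·x + 6. Now divide by f(x) = x^3 + 4·x - 2, eliminating the leading term at each step:
  leading term -3·x^3: subtract (-3)·f(x) = -3·x^3 - 12·x + 6, leaving -6·x^2 + 15·x
The degree is now < 3, so this is the remainder. Hence a · b ≡ -6·x^2 + 15·x in Q[x]/(f).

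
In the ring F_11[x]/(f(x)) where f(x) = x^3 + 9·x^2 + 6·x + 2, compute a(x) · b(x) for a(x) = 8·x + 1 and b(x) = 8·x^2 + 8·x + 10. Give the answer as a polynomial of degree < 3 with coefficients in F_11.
Multiply as integer polynomials: a · b = 64·x^3 + 72·x^2 + 88·x + 10. Reducing coefficients mod 11: a · b ≡ 9·x^3 + 6·x^2 + 10. Now divide by f(x) = x^3 + 9·x^2 + 6·x + 2 in F_11[x], eliminating the leading term at each step:
  leading term 9·x^3: subtract (9)·f(x) = 9·x^3 + 4·x^2 + 10·x + 7, leaving 2·x^2 + x + 3 (coefficients mod 11)
The degree is now < 3, so this is the remainder. Hence a · b ≡ 2·x^2 + x + 3 in F_11[x]/(f).

Final answer: a · b ≡ 2·x^2 + x + 3 (mod f(x))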